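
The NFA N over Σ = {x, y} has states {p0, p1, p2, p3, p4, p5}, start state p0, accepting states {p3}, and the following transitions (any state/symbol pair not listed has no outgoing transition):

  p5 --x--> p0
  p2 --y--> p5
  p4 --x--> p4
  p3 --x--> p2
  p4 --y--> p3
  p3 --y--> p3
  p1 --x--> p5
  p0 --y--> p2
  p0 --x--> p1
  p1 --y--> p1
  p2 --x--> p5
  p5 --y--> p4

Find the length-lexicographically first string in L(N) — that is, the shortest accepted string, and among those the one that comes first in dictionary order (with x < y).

xxyy

A breadth-first search from p0 reaches an accepting state first via the path p0 → p1 → p5 → p4 → p3 on input xxyy.
No string of length < 4 is accepted (BFS exhausts all shorter strings without reaching an accepting state), and xxyy is the lexicographically least accepting string of length 4.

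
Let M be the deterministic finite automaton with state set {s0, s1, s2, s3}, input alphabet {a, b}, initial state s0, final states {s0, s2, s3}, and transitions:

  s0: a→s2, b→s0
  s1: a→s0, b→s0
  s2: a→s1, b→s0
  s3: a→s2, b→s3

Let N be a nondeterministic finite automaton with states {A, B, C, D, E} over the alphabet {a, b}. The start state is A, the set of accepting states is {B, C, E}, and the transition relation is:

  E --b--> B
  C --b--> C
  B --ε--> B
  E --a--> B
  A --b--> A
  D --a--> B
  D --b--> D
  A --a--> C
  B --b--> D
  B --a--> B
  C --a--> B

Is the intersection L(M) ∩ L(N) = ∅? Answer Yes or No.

No

The string a is accepted by both M and N.
Hence L(M) ∩ L(N) ≠ ∅.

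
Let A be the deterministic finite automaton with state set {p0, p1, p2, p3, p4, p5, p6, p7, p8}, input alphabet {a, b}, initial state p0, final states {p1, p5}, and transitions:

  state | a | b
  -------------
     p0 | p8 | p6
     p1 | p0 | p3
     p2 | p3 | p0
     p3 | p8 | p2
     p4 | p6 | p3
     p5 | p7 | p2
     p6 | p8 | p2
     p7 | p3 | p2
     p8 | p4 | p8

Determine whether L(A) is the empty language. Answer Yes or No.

Yes

The states reachable from the start state are {p0, p2, p3, p4, p6, p8}.
None of the accepting states {p1, p5} is reachable, so no string is accepted and L(A) = ∅.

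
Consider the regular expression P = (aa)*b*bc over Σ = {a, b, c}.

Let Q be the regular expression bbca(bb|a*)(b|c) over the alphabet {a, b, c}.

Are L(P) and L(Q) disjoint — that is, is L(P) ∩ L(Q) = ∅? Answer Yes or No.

Converting the expression P to a DFA (subset construction, then merging equivalent states) gives the minimal DFA with states {p0, p1, p2, p3, p4}, start state p0, accepting states {p4} and transitions p0: a→p1, b→p2, c→p3; p1: a→p0, b→p3, c→p3; p2: a→p3, b→p2, c→p4; p3: a→p3, b→p3, c→p3; p4: a→p3, b→p3, c→p3.
Converting the expression Q to a DFA (subset construction, then merging equivalent states) gives the minimal DFA with states {q0, q1, q2, q3, q4, q5, q6, q7, q8, q9}, start state q0, accepting states {q7, q8} and transitions q0: a→q1, b→q2, c→q1; q1: a→q1, b→q1, c→q1; q2: a→q1, b→q3, c→q1; q3: a→q1, b→q1, c→q4; q4: a→q5, b→q1, c→q1; q5: a→q6, b→q7, c→q8; q6: a→q6, b→q8, c→q8; q7: a→q1, b→q9, c→q1; q8: a→q1, b→q1, c→q1; q9: a→q1, b→q8, c→q8.
Exploring the product automaton P × Q from the start pair (p0, q0), following both machines on each input symbol, reaches 14 state pairs: (p0, q0), (p1, q1), (p2, q2), (p3, q1), (p0, q1), (p2, q3), (p4, q1), (p2, q1), (p4, q4), (p3, q5), (p3, q6), (p3, q7), (p3, q8), (p3, q9).
P accepts in {p4} and Q accepts in {q7, q8}; no reachable pair has both components accepting, so no string drives both machines to acceptance simultaneously and L(P) ∩ L(Q) = ∅.
So no string is accepted by both, and the intersection is empty.

Yes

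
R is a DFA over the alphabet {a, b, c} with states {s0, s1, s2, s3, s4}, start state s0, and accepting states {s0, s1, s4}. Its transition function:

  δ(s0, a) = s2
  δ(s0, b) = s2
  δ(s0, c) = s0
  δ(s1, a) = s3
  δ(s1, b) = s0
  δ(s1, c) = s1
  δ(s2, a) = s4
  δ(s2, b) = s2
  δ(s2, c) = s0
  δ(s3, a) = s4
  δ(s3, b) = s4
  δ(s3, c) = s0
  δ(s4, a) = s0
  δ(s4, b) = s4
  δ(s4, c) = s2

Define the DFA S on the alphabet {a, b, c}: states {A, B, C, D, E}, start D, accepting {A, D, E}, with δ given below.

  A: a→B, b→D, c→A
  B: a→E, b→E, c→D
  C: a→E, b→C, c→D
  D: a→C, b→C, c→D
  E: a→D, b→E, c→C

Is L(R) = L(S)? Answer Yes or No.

Exploring the product automaton R × S from the start pair (s0, D), following both machines on each input symbol, reaches 3 state pairs: (s0, D), (s2, C), (s4, E).
R accepts in {s0, s1, s4} and S accepts in {A, D, E}. In every reachable pair the two components are either both accepting — (s0, D), (s4, E) — or both non-accepting, so no string is accepted by exactly one of the machines: L(R) \ L(S) and L(S) \ L(R) are both empty.
Hence every string is accepted by R iff it is accepted by S, and the two languages coincide.

Yes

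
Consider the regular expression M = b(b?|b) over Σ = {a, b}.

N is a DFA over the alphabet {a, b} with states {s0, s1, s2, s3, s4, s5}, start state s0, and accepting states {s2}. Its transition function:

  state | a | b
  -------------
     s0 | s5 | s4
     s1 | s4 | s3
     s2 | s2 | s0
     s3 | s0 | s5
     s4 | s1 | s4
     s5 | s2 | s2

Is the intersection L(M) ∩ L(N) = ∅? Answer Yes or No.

Yes

Converting the expression M to a DFA (subset construction, then merging equivalent states) gives the minimal DFA with states {m0, m1, m2, m3}, start state m0, accepting states {m2, m3} and transitions m0: a→m1, b→m2; m1: a→m1, b→m1; m2: a→m1, b→m3; m3: a→m1, b→m1.
Exploring the product automaton M × N from the start pair (m0, s0), following both machines on each input symbol, reaches 9 state pairs: (m0, s0), (m1, s5), (m2, s4), (m1, s2), (m1, s1), (m3, s4), (m1, s0), (m1, s4), (m1, s3).
M accepts in {m2, m3} and N accepts in {s2}; no reachable pair has both components accepting, so no string drives both machines to acceptance simultaneously and L(M) ∩ L(N) = ∅.
So no string is accepted by both, and the intersection is empty.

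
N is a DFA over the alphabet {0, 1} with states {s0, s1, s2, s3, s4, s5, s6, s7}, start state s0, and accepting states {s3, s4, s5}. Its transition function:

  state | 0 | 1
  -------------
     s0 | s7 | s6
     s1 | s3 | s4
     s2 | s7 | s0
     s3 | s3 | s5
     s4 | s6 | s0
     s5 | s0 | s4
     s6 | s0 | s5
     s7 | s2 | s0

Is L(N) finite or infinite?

State s0 is reachable from the start and can reach an accepting state, and it lies on the cycle s0 → s6 → s0.
Traversing that cycle any number of times yields accepted strings of unbounded length, so the language is infinite.

infinite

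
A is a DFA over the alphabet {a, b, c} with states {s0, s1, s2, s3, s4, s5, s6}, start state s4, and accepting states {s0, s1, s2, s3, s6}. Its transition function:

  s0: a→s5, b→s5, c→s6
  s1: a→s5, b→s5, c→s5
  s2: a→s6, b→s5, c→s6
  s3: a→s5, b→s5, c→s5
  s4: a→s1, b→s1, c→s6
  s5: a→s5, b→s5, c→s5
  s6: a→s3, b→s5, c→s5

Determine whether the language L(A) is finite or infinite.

The useful states (reachable from s4 and able to reach an accepting state) are {s1, s3, s4, s6}.
Restricted to these states the transition graph has no cycle, so every accepting path has bounded length and L is finite.

finite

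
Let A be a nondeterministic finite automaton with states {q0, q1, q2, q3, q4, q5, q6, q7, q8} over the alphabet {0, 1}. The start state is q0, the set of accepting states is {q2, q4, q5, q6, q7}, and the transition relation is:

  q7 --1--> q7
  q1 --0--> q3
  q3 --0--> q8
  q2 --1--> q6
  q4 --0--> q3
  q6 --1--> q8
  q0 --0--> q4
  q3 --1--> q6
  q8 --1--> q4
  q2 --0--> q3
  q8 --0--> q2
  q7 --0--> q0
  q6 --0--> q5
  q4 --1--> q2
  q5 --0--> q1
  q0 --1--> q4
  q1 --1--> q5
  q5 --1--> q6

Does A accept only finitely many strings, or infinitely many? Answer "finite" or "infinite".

State q2 is reachable from the start and can reach an accepting state, and it lies on the cycle q2 → q3 → q8 → q2.
Traversing that cycle any number of times yields accepted strings of unbounded length, so the language is infinite.

infinite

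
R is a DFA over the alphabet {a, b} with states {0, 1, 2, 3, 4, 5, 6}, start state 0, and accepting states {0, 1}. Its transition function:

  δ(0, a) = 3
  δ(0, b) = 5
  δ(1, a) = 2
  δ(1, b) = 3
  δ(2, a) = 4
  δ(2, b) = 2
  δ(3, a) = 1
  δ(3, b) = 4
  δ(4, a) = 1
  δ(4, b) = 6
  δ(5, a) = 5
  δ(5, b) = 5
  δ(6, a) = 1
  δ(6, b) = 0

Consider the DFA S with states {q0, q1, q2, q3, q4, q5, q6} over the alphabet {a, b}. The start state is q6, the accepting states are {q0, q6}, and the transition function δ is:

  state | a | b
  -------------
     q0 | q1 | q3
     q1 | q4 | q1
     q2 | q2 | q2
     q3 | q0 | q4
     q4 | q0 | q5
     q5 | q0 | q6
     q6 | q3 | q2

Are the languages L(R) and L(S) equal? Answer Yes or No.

Exploring the product automaton R × S from the start pair (0, q6), following both machines on each input symbol, reaches 7 state pairs: (0, q6), (3, q3), (5, q2), (1, q0), (4, q4), (2, q1), (6, q5).
R accepts in {0, 1} and S accepts in {q0, q6}. In every reachable pair the two components are either both accepting — (0, q6), (1, q0) — or both non-accepting, so no string is accepted by exactly one of the machines: L(R) \ L(S) and L(S) \ L(R) are both empty.
Hence every string is accepted by R iff it is accepted by S, and the two languages coincide.

Yes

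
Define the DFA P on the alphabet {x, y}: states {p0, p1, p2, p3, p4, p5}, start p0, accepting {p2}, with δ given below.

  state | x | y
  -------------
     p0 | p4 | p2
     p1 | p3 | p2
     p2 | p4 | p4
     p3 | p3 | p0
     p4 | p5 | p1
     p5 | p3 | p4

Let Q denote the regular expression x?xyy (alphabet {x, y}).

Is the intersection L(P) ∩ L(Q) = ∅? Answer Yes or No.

The string xyy is accepted by both P and Q.
Hence L(P) ∩ L(Q) ≠ ∅.

No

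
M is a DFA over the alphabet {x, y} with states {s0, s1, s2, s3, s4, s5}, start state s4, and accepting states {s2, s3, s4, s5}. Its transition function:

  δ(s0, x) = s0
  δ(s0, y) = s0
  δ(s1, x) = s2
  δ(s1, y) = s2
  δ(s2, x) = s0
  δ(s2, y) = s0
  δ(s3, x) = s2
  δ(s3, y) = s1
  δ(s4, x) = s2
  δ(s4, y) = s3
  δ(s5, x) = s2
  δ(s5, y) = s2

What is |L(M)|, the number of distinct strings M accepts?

The useful subgraph on states {s1, s2, s3, s4} is acyclic, so L(M) is finite; the longest accepting path visits 4 useful states, giving maximum string length 3.
Counting accepting paths from s4 by length: 1 of length 0, 2 of length 1, 1 of length 2, 2 of length 3. Total 6.

6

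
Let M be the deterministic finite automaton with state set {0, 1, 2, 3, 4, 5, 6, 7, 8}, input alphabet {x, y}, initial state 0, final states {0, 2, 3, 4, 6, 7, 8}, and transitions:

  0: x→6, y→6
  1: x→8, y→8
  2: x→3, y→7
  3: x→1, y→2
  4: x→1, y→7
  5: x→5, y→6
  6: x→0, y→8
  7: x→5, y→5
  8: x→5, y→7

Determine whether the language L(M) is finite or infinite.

State 0 is reachable from the start and can reach an accepting state, and it lies on the cycle 0 → 6 → 0.
Traversing that cycle any number of times yields accepted strings of unbounded length, so the language is infinite.

infinite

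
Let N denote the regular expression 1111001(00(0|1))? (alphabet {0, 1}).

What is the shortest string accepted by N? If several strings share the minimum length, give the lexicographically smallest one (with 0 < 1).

By inspection of the expression, no string of length less than 7 matches, and 1111001 is the lexicographically first match of length 7.

1111001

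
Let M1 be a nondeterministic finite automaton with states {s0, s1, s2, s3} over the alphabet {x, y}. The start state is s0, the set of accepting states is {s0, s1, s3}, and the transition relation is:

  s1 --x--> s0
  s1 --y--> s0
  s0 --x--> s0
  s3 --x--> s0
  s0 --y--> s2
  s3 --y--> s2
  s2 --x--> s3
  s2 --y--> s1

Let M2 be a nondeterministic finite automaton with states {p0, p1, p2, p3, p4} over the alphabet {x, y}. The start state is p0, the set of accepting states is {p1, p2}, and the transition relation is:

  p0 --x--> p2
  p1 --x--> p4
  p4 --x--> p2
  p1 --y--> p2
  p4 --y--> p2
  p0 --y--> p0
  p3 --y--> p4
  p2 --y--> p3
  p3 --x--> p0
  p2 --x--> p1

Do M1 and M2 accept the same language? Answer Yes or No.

The empty string ε is accepted by M1 but rejected by M2.
So L(M1) ≠ L(M2).

No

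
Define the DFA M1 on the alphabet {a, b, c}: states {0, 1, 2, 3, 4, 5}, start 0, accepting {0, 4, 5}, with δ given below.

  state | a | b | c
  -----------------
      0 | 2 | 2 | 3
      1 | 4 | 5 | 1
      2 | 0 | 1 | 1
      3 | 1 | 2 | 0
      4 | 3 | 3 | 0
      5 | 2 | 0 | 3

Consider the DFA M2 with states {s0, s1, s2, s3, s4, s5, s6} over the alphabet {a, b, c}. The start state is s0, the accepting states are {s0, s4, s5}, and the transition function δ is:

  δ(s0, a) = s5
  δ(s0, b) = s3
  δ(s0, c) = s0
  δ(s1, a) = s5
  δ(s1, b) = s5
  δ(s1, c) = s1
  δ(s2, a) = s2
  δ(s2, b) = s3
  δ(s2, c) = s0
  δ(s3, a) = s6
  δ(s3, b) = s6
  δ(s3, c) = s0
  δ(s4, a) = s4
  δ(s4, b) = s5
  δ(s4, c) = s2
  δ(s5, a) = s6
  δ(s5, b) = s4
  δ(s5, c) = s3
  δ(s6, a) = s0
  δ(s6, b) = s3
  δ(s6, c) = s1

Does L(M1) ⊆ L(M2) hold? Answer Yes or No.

No

The string aa is in L(M1) but not in L(M2).
So L(M1) ⊄ L(M2).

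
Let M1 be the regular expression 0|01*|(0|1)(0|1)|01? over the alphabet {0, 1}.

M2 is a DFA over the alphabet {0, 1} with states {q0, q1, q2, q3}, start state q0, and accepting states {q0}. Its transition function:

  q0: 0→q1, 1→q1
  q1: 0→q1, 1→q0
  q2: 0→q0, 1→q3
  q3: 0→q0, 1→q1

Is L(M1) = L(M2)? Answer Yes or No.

The string 0 is accepted by M1 but rejected by M2.
So L(M1) ≠ L(M2).

No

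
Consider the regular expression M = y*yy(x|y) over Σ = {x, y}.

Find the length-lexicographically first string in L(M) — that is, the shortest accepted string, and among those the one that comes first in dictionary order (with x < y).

yyx

By inspection of the expression, no string of length less than 3 matches, and yyx is the lexicographically first match of length 3.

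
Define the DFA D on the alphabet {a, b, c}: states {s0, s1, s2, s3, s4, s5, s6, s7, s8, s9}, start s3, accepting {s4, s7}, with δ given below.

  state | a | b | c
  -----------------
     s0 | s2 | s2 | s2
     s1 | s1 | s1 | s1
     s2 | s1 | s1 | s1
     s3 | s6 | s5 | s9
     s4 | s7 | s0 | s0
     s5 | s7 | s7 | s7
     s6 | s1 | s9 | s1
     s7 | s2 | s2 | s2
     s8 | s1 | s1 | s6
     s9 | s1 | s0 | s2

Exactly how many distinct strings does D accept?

3

The useful subgraph on states {s3, s5, s7} is acyclic, so L(D) is finite; the longest accepting path visits 3 useful states, giving maximum string length 2.
Counting accepting paths from s3 by length: 3 of length 2. Total 3.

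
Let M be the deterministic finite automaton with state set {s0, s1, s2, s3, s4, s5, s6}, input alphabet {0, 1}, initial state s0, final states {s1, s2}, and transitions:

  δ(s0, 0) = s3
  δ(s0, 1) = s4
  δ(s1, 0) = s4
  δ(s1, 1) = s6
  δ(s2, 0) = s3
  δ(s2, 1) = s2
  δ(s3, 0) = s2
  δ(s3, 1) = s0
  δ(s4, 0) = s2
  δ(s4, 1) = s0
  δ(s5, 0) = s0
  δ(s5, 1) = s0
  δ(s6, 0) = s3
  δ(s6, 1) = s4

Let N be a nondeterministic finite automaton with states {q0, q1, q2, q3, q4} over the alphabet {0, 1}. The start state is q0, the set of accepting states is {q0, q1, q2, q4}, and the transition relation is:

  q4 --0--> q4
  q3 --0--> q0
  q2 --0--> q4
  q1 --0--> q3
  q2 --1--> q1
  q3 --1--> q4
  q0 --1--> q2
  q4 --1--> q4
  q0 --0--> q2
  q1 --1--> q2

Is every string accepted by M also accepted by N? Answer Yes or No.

Exploring the product automaton M × N from the start pair (s0, q0), following both machines on each input symbol, reaches 12 state pairs: (s0, q0), (s3, q2), (s4, q2), (s2, q4), (s0, q1), (s3, q4), (s3, q3), (s0, q4), (s2, q0), (s4, q4), (s2, q2), (s2, q1).
M accepts in {s1, s2} and N accepts in {q0, q1, q2, q4}. The reachable pairs whose M-component is accepting are (s2, q4), (s2, q0), (s2, q2), (s2, q1); in each of them the N-component is accepting too, so the product for L(M) \ L(N) (M-component accepting, N-component rejecting) has no reachable accepting pair and the difference is empty.
Hence every string in L(M) is also in L(N).

Yes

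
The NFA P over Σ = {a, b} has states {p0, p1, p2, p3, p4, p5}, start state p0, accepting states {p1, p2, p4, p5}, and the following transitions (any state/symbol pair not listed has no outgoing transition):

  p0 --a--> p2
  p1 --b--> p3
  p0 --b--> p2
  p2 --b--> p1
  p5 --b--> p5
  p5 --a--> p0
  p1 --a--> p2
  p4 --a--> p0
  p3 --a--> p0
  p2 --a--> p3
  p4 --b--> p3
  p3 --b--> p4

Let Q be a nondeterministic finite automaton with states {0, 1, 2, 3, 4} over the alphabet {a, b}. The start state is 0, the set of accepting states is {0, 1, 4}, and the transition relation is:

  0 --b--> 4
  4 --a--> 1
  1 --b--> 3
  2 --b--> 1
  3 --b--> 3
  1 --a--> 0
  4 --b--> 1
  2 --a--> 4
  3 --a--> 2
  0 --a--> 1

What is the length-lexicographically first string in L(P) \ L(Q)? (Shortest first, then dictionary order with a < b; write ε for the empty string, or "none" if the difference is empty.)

ab

The string ab is accepted by P but not by Q.
No shorter string lies in the difference, and ab is the lexicographically first length-2 string in L(P) \ L(Q).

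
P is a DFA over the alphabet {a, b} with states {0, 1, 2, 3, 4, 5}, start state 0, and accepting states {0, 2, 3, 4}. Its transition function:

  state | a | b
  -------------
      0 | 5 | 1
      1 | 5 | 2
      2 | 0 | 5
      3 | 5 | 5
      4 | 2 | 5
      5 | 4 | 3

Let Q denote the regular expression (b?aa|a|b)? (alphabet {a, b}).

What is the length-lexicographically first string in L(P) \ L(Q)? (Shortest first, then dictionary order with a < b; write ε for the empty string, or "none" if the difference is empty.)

ab

The string ab is accepted by P but not by Q.
No shorter string lies in the difference, and ab is the lexicographically first length-2 string in L(P) \ L(Q).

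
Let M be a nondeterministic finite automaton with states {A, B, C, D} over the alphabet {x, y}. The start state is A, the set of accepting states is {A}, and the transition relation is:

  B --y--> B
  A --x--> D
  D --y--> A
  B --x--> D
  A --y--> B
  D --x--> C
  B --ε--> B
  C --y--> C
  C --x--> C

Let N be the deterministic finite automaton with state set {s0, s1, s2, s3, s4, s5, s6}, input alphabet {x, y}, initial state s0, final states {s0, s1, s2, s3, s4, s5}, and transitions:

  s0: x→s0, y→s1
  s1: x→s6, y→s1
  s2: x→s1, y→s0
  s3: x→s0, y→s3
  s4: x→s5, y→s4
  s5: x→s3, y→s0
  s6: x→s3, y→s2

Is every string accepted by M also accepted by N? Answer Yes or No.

Yes

Exploring the product automaton M × N from the start pair (A, s0), following both machines on each input symbol, reaches 13 state pairs: (A, s0), (D, s0), (B, s1), (C, s0), (A, s1), (D, s6), (C, s1), (C, s3), (A, s2), (C, s6), (D, s1), (B, s0), (C, s2).
M accepts in {A} and N accepts in {s0, s1, s2, s3, s4, s5}. The reachable pairs whose M-component is accepting are (A, s0), (A, s1), (A, s2); in each of them the N-component is accepting too, so the product for L(M) \ L(N) (M-component accepting, N-component rejecting) has no reachable accepting pair and the difference is empty.
Hence every string in L(M) is also in L(N).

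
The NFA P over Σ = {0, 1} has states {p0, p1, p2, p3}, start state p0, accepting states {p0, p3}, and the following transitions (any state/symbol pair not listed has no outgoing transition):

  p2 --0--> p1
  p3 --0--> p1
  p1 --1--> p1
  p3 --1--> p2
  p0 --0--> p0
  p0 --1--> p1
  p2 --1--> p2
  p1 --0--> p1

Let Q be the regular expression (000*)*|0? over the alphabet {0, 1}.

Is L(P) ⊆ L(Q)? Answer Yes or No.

Yes

Converting the expression Q to a DFA (subset construction, then merging equivalent states) gives the minimal DFA with states {q0, q1}, start state q0, accepting states {q0} and transitions q0: 0→q0, 1→q1; q1: 0→q1, 1→q1.
Exploring the product automaton P × Q from the start pair (p0, q0), following both machines on each input symbol, reaches 2 state pairs: (p0, q0), (p1, q1).
P accepts in {p0, p3} and Q accepts in {q0}. The reachable pairs whose P-component is accepting are (p0, q0); in each of them the Q-component is accepting too, so the product for L(P) \ L(Q) (P-component accepting, Q-component rejecting) has no reachable accepting pair and the difference is empty.
Hence every string in L(P) is also in L(Q).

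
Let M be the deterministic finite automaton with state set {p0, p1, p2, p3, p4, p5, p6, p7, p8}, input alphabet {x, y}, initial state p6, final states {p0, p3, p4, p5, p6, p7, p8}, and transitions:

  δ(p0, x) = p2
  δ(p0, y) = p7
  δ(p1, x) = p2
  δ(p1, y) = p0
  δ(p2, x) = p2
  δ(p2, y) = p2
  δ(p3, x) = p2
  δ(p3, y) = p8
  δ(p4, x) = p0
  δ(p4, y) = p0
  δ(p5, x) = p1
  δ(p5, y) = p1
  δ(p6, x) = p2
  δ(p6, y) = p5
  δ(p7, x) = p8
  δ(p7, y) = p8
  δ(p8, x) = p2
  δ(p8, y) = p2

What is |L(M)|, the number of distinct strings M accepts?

The useful subgraph on states {p0, p1, p5, p6, p7, p8} is acyclic, so L(M) is finite; the longest accepting path visits 6 useful states, giving maximum string length 5.
Counting accepting paths from p6 by length: 1 of length 0, 1 of length 1, 2 of length 3, 2 of length 4, 4 of length 5. Total 10.

10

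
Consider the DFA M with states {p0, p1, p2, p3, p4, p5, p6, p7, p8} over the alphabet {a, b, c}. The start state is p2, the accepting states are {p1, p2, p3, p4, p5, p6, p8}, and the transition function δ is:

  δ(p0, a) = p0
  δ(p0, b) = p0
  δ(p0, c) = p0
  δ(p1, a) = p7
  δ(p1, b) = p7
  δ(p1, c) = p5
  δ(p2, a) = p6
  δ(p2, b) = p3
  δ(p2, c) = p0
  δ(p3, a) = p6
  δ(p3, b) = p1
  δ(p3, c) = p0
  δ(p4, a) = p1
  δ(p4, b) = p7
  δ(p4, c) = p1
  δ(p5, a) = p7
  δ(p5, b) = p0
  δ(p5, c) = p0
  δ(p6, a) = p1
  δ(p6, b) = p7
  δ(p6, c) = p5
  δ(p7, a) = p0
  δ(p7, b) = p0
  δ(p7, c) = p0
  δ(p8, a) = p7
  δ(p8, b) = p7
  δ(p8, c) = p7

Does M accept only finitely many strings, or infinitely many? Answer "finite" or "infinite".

finite

The useful states (reachable from p2 and able to reach an accepting state) are {p1, p2, p3, p5, p6}.
Restricted to these states the transition graph has no cycle, so every accepting path has bounded length and L is finite.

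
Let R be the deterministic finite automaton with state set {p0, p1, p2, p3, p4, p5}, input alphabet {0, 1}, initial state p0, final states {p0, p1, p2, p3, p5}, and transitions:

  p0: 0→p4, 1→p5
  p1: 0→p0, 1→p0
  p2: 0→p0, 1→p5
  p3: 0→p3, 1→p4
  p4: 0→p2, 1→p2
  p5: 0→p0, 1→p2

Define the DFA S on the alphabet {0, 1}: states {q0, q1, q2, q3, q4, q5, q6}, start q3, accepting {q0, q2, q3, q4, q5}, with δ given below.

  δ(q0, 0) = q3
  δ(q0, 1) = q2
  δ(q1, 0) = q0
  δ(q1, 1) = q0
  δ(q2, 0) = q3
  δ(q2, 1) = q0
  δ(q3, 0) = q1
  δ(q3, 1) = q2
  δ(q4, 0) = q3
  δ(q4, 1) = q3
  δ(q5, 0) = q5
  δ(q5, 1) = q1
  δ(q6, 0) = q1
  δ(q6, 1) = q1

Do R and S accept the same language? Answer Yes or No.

Exploring the product automaton R × S from the start pair (p0, q3), following both machines on each input symbol, reaches 4 state pairs: (p0, q3), (p4, q1), (p5, q2), (p2, q0).
R accepts in {p0, p1, p2, p3, p5} and S accepts in {q0, q2, q3, q4, q5}. In every reachable pair the two components are either both accepting — (p0, q3), (p5, q2), (p2, q0) — or both non-accepting, so no string is accepted by exactly one of the machines: L(R) \ L(S) and L(S) \ L(R) are both empty.
Hence every string is accepted by R iff it is accepted by S, and the two languages coincide.

Yes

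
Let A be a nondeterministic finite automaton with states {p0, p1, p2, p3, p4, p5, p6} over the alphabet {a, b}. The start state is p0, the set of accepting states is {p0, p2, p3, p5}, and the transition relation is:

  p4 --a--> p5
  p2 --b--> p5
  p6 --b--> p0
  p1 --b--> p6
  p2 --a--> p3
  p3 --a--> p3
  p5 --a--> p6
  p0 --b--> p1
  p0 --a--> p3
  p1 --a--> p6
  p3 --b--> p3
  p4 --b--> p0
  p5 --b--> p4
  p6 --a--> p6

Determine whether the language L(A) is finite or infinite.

State p0 is reachable from the start and can reach an accepting state, and it lies on the cycle p0 → p1 → p6 → p0.
Traversing that cycle any number of times yields accepted strings of unbounded length, so the language is infinite.

infinite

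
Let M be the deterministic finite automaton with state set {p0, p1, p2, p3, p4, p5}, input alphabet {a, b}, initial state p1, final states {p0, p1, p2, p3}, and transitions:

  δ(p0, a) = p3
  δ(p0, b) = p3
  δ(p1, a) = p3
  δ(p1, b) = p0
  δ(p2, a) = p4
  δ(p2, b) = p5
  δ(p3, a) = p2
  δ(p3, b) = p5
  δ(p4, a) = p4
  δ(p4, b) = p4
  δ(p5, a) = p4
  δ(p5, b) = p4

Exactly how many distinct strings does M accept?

The useful subgraph on states {p0, p1, p2, p3} is acyclic, so L(M) is finite; the longest accepting path visits 4 useful states, giving maximum string length 3.
Counting accepting paths from p1 by length: 1 of length 0, 2 of length 1, 3 of length 2, 2 of length 3. Total 8.

8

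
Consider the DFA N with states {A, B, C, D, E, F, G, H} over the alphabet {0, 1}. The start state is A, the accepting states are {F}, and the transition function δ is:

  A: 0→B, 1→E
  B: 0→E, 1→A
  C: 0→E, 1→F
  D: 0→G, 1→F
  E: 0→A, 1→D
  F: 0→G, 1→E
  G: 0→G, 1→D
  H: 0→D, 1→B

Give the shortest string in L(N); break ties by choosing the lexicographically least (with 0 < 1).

A breadth-first search from A reaches an accepting state first via the path A → E → D → F on input 111.
No string of length < 3 is accepted (BFS exhausts all shorter strings without reaching an accepting state), and 111 is the lexicographically least accepting string of length 3.

111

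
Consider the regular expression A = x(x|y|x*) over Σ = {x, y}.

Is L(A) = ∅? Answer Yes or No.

No

The string x matches the expression, so it belongs to L(A).
Since L(A) contains at least one string, it is not empty.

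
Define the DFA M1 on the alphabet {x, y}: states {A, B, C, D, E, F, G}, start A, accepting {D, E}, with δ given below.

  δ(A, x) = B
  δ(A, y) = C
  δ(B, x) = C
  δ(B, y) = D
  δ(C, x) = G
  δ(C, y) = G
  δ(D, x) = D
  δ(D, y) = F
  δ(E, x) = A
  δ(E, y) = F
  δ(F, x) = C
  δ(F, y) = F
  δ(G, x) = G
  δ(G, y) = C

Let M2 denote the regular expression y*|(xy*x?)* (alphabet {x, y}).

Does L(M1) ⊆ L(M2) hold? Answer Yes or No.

Converting the expression M2 to a DFA (subset construction, then merging equivalent states) gives the minimal DFA with states {r0, r1, r2, r3}, start state r0, accepting states {r0, r1, r2} and transitions r0: x→r1, y→r2; r1: x→r1, y→r1; r2: x→r3, y→r2; r3: x→r3, y→r3.
Exploring the product automaton M1 × M2 from the start pair (A, r0), following both machines on each input symbol, reaches 10 state pairs: (A, r0), (B, r1), (C, r2), (C, r1), (D, r1), (G, r3), (G, r2), (G, r1), (F, r1), (C, r3).
M1 accepts in {D, E} and M2 accepts in {r0, r1, r2}. The reachable pairs whose M1-component is accepting are (D, r1); in each of them the M2-component is accepting too, so the product for L(M1) \ L(M2) (M1-component accepting, M2-component rejecting) has no reachable accepting pair and the difference is empty.
Hence every string in L(M1) is also in L(M2).

Yes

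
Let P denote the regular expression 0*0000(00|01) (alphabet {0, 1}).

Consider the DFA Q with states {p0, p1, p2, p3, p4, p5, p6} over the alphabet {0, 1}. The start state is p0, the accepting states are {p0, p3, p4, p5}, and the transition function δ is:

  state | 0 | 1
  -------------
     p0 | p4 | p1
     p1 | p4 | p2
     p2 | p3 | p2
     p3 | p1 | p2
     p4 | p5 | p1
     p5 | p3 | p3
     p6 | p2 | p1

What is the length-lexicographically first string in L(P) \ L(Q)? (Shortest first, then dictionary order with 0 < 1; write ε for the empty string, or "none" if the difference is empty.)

The string 000001 is accepted by P but not by Q.
No shorter string lies in the difference, and 000001 is the lexicographically first length-6 string in L(P) \ L(Q).

000001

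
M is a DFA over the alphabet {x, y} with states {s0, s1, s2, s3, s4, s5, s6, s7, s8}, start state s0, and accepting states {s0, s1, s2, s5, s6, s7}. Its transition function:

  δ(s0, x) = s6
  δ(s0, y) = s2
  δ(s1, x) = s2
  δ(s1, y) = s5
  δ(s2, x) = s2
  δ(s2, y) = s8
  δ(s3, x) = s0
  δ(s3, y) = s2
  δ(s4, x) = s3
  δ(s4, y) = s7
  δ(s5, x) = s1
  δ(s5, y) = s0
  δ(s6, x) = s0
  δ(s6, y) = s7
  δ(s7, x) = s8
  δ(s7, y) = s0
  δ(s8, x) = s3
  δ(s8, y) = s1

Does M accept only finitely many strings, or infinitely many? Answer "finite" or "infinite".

State s2 is reachable from the start and can reach an accepting state, and it lies on the cycle s2 → s8 → s1 → s2.
Traversing that cycle any number of times yields accepted strings of unbounded length, so the language is infinite.

infinite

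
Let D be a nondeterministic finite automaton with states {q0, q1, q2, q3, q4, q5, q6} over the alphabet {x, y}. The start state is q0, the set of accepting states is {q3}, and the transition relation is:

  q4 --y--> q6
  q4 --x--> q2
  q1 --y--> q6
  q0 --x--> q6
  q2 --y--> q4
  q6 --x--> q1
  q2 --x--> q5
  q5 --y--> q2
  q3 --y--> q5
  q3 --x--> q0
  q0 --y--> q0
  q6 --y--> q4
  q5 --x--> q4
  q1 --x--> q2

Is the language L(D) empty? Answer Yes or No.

The states reachable from the start state are {q0, q1, q2, q4, q5, q6}.
None of the accepting states {q3} is reachable, so no string is accepted and L(D) = ∅.

Yes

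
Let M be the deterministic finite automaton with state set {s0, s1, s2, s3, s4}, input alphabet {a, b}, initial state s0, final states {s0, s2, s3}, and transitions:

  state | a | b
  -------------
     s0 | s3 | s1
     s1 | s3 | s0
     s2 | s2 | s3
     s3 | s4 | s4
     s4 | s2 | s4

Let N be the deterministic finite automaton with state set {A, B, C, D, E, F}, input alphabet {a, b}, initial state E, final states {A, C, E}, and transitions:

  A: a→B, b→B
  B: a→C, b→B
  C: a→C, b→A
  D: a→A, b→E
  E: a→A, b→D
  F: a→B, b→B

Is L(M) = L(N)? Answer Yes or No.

Yes

Exploring the product automaton M × N from the start pair (s0, E), following both machines on each input symbol, reaches 5 state pairs: (s0, E), (s3, A), (s1, D), (s4, B), (s2, C).
M accepts in {s0, s2, s3} and N accepts in {A, C, E}. In every reachable pair the two components are either both accepting — (s0, E), (s3, A), (s2, C) — or both non-accepting, so no string is accepted by exactly one of the machines: L(M) \ L(N) and L(N) \ L(M) are both empty.
Hence every string is accepted by M iff it is accepted by N, and the two languages coincide.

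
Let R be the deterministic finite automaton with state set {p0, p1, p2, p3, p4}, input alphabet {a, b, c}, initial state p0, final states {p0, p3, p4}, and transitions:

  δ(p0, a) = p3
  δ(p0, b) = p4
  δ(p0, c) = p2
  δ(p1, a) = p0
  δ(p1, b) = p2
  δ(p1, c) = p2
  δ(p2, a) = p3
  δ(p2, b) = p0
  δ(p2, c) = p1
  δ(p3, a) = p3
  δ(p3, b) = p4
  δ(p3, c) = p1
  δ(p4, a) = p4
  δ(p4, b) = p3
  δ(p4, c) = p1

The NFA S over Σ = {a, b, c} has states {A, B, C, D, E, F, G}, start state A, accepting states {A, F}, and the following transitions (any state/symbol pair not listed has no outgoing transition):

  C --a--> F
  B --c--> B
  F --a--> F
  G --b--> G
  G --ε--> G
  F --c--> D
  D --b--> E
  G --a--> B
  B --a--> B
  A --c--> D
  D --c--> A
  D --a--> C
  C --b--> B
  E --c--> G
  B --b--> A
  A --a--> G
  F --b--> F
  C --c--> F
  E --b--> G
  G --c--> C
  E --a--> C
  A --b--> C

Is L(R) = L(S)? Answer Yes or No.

No

The string a is accepted by R but rejected by S.
So L(R) ≠ L(S).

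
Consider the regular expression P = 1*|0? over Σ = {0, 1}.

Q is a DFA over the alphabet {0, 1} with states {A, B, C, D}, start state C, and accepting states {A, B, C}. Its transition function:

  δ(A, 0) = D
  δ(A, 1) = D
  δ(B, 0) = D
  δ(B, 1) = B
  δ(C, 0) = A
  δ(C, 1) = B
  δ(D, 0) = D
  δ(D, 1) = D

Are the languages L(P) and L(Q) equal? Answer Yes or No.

Yes

Converting the expression P to a DFA (subset construction, then merging equivalent states) gives the minimal DFA with states {p0, p1, p2, p3}, start state p0, accepting states {p0, p1, p2} and transitions p0: 0→p1, 1→p2; p1: 0→p3, 1→p3; p2: 0→p3, 1→p2; p3: 0→p3, 1→p3.
Exploring the product automaton P × Q from the start pair (p0, C), following both machines on each input symbol, reaches 4 state pairs: (p0, C), (p1, A), (p2, B), (p3, D).
P accepts in {p0, p1, p2} and Q accepts in {A, B, C}. In every reachable pair the two components are either both accepting — (p0, C), (p1, A), (p2, B) — or both non-accepting, so no string is accepted by exactly one of the machines: L(P) \ L(Q) and L(Q) \ L(P) are both empty.
Hence every string is accepted by P iff it is accepted by Q, and the two languages coincide.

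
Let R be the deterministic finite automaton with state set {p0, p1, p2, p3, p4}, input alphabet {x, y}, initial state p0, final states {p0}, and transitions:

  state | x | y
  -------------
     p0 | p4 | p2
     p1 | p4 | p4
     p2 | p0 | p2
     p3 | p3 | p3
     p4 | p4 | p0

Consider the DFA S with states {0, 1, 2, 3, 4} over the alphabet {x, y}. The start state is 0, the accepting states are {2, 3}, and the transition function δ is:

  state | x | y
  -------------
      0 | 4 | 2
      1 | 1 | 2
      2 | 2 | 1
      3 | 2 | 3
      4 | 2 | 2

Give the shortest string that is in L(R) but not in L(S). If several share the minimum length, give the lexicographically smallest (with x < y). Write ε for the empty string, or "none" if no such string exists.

ε

The empty string ε is accepted by R but not by S.
Since ε is the unique shortest string, it is the required witness.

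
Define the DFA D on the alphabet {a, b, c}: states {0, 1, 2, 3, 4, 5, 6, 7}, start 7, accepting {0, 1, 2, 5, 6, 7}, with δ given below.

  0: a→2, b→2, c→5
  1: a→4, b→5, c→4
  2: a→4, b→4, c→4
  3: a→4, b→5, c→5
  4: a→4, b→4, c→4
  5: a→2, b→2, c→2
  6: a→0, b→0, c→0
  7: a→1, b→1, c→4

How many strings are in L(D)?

11

The useful subgraph on states {1, 2, 5, 7} is acyclic, so L(D) is finite; the longest accepting path visits 4 useful states, giving maximum string length 3.
Counting accepting paths from 7 by length: 1 of length 0, 2 of length 1, 2 of length 2, 6 of length 3. Total 11.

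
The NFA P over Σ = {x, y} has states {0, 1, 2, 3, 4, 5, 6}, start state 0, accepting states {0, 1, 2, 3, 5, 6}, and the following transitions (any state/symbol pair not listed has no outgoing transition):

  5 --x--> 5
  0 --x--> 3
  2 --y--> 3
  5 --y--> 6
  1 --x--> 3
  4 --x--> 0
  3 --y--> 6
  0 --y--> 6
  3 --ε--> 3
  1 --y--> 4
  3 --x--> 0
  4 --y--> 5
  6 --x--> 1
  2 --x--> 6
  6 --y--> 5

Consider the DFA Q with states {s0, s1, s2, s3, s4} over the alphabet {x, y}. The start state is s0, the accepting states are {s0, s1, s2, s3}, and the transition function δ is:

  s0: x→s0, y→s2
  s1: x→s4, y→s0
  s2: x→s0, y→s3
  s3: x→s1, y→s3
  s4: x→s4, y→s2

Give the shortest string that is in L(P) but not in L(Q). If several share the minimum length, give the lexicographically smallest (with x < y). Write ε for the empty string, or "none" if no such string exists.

yyxx

The string yyxx is accepted by P but not by Q.
No shorter string lies in the difference, and yyxx is the lexicographically first length-4 string in L(P) \ L(Q).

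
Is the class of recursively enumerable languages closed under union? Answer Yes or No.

Yes

Simulate recognisers for L₁ and L₂ in parallel, alternating one step of each, and accept as soon as either accepts.
So the recursively enumerable languages are closed under union.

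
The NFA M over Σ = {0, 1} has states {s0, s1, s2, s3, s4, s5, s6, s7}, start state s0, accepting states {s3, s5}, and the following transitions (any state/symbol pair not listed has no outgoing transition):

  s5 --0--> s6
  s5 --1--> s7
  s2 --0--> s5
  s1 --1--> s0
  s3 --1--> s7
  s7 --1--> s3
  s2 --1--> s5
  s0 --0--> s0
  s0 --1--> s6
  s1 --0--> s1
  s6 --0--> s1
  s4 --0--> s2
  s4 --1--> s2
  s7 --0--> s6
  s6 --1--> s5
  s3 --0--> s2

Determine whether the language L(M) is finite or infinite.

State s0 is reachable from the start and can reach an accepting state, and it lies on the cycle s0 → s0.
Traversing that cycle any number of times yields accepted strings of unbounded length, so the language is infinite.

infinite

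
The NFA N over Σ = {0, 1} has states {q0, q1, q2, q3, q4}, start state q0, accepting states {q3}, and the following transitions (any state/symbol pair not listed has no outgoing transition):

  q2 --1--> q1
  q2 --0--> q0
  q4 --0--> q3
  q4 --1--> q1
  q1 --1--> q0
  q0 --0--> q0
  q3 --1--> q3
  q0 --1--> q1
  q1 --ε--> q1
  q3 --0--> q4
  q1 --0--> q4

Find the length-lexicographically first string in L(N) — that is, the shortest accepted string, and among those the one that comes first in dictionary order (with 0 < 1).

A breadth-first search from q0 reaches an accepting state first via the path q0 → q1 → q4 → q3 on input 100.
No string of length < 3 is accepted (BFS exhausts all shorter strings without reaching an accepting state), and 100 is the lexicographically least accepting string of length 3.

100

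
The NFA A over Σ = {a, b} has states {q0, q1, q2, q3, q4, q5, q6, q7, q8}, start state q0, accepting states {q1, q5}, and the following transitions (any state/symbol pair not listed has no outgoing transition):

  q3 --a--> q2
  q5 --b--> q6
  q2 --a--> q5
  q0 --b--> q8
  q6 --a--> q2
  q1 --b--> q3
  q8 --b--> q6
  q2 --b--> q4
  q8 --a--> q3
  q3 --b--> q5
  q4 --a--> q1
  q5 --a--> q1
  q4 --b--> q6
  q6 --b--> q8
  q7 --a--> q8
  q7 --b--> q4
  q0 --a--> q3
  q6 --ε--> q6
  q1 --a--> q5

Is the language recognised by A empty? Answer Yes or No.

The string ab is accepted: the run q0 → q3 → q5 ends in the accepting state q5.
Since at least one string is accepted, L(A) is not empty.

No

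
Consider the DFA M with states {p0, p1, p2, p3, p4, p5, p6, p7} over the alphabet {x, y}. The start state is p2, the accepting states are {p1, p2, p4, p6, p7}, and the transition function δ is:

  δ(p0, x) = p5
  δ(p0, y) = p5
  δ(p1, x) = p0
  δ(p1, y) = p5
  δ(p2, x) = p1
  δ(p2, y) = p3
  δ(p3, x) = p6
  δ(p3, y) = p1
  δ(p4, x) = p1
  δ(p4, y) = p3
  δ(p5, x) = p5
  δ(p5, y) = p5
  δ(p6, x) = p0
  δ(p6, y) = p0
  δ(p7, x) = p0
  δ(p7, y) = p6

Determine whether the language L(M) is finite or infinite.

The useful states (reachable from p2 and able to reach an accepting state) are {p1, p2, p3, p6}.
Restricted to these states the transition graph has no cycle, so every accepting path has bounded length and L is finite.

finite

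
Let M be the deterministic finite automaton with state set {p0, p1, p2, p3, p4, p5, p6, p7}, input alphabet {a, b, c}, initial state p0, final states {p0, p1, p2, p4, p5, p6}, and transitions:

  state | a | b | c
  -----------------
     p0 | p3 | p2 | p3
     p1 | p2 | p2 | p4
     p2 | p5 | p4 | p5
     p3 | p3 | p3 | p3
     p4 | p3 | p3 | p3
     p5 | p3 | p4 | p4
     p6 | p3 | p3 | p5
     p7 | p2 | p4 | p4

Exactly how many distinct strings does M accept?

9

The useful subgraph on states {p0, p2, p4, p5} is acyclic, so L(M) is finite; the longest accepting path visits 4 useful states, giving maximum string length 3.
Counting accepting paths from p0 by length: 1 of length 0, 1 of length 1, 3 of length 2, 4 of length 3. Total 9.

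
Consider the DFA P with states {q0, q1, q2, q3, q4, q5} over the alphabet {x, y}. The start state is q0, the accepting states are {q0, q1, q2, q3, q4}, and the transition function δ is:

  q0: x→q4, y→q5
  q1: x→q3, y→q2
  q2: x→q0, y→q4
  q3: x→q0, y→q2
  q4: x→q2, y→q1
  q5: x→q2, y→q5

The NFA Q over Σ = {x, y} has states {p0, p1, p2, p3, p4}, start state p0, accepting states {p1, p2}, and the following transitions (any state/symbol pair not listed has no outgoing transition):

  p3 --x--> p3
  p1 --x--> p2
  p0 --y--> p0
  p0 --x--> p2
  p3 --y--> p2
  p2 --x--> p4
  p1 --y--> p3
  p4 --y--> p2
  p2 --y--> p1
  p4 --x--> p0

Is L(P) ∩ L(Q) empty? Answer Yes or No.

The string x is accepted by both P and Q.
Hence L(P) ∩ L(Q) ≠ ∅.

No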